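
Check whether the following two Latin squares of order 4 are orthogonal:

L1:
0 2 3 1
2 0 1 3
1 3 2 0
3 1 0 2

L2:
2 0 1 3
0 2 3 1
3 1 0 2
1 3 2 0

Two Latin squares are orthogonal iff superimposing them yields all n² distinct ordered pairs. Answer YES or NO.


Form the n² = 16 superimposed pairs (L1[i][j], L2[i][j]), row by row (rows and columns indexed from 0):
row 0: (0,2) (2,0) (3,1) (1,3)
row 1: (2,0) (0,2) (1,3) (3,1)
row 2: (1,3) (3,1) (2,0) (0,2)
row 3: (3,1) (1,3) (0,2) (2,0)
Orthogonality requires all 16 pairs distinct.
But the pair (2,0) repeats: cell (0,1) has L1 = 2, L2 = 0, and cell (1,0) has L1 = 2, L2 = 0.
A repeated pair means some other pair never occurs (only 4 distinct pairs out of 16), so the squares are not orthogonal.
Conclusion: NO.

NO


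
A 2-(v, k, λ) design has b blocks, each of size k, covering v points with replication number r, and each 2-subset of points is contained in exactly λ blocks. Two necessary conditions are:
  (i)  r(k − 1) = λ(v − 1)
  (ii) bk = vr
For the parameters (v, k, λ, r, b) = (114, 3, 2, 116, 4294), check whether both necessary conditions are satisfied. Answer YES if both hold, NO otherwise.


Condition (i): r(k − 1) = 116·2 = 232; λ(v − 1) = 2·113 = 226. Match? NO.
Condition (ii): bk = 4294·3 = 12882; vr = 114·116 = 13224. Match? NO.
Both conditions hold? NO.

NO


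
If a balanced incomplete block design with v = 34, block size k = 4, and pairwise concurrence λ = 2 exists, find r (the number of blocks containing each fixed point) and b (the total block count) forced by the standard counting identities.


Any 2-(v, k, λ) BIBD satisfies two necessary conditions:
  (i)  Each point sits in r blocks, and counting incidences through any fixed point gives r(k − 1) = λ(v − 1), so r = λ(v − 1)/(k − 1).
  (ii) Total incidences bk = vr, so b = vr/k.
Step 1: r = λ(v − 1)/(k − 1) = 2·(34 − 1)/(4 − 1) = 2·33/3 = 66/3 = 22.
Step 2: b = vr/k = 34·22/4 = 748/4 = 187.
Check integrality: r = 22 ∈ Z ✓, b = 187 ∈ Z ✓.
(These identities are necessary conditions: they determine r and b for any design with these parameters, but do not by themselves prove that one exists.)

r = 22, b = 187.


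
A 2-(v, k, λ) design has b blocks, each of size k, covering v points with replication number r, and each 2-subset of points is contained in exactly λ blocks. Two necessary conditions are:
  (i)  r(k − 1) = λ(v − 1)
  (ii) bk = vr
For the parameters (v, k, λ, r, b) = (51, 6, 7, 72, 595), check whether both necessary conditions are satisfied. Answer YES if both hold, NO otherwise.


Condition (i): r(k − 1) = 72·5 = 360; λ(v − 1) = 7·50 = 350. Match? NO.
Condition (ii): bk = 595·6 = 3570; vr = 51·72 = 3672. Match? NO.
Both conditions hold? NO.

NO


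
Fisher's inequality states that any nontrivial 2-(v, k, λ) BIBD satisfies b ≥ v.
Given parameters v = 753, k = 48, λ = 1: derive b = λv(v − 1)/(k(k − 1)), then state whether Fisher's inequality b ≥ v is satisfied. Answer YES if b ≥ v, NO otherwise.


r = λ(v − 1)/(k − 1) = 1·752/47 = 16.
b = vr/k = 753·16/48 = 251.
Fisher's inequality: b ≥ v ⇔ 251 ≥ 753? NO.

NO


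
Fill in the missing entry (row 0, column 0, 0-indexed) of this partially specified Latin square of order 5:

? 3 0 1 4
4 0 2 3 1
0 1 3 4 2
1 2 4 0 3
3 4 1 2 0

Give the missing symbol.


Row 0 contains symbols [0, 1, 3, 4] — missing [2].
Column 0 contains symbols [0, 1, 3, 4] — missing [2].
The missing symbol must appear in both missing sets; intersection = [2].
Therefore the hidden value is 2.

Missing value = 2.


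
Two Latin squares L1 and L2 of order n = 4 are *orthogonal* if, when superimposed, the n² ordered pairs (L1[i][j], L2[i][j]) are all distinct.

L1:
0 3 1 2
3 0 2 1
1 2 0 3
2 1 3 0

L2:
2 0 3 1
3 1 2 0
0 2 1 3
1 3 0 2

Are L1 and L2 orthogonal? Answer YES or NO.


Form the n² = 16 superimposed pairs (L1[i][j], L2[i][j]), row by row (rows and columns indexed from 0):
row 0: (0,2) (3,0) (1,3) (2,1)
row 1: (3,3) (0,1) (2,2) (1,0)
row 2: (1,0) (2,2) (0,1) (3,3)
row 3: (2,1) (1,3) (3,0) (0,2)
Orthogonality requires all 16 pairs distinct.
But the pair (1,0) repeats: cell (1,3) has L1 = 1, L2 = 0, and cell (2,0) has L1 = 1, L2 = 0.
A repeated pair means some other pair never occurs (only 8 distinct pairs out of 16), so the squares are not orthogonal.
Conclusion: NO.

NO


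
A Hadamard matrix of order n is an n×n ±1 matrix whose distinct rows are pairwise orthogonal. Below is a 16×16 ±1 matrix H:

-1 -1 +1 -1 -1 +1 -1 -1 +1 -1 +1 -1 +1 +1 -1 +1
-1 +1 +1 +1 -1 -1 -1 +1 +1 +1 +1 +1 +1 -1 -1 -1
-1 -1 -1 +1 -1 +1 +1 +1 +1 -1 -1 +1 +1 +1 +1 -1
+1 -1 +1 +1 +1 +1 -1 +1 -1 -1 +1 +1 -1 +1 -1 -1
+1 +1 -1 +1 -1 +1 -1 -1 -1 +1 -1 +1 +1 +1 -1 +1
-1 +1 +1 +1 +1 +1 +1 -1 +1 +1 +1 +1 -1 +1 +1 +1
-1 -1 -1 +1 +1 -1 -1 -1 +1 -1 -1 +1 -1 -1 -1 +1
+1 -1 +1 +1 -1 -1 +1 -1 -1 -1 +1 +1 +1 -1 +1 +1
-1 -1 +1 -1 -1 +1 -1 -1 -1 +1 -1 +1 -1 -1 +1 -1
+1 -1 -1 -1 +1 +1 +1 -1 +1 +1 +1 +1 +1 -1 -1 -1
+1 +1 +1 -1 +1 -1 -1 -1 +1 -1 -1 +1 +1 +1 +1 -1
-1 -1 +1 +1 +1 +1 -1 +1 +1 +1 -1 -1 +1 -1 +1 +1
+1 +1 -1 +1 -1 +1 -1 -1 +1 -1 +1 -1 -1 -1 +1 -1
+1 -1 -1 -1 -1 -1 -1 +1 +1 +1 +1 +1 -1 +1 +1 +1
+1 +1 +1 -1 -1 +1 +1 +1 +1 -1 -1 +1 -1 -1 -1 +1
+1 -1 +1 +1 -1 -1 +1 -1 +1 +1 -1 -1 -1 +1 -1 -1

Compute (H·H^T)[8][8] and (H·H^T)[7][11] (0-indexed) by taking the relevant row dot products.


Row 7 of H: [1, -1, 1, 1, -1, -1, 1, -1, -1, -1, 1, 1, 1, -1, 1, 1].
Row 8 of H: [-1, -1, 1, -1, -1, 1, -1, -1, -1, 1, -1, 1, -1, -1, 1, -1].
Row 11 of H: [-1, -1, 1, 1, 1, 1, -1, 1, 1, 1, -1, -1, 1, -1, 1, 1].
(H·H^T)[8][8] = Σ_j H[8][j]·H[8][j] = (-1)² + (-1)² + (1)² + (-1)² + (-1)² + (1)² + (-1)² + (-1)² + (-1)² + (1)² + (-1)² + (1)² + (-1)² + (-1)² + (1)² + (-1)² = 1 + 1 + 1 + 1 + 1 + 1 + 1 + 1 + 1 + 1 + 1 + 1 + 1 + 1 + 1 + 1 = 16.
(H·H^T)[7][11] = Σ_j H[7][j]·H[11][j] = (1)·(-1) + (-1)·(-1) + (1)·(1) + (1)·(1) + (-1)·(1) + (-1)·(1) + (1)·(-1) + (-1)·(1) + (-1)·(1) + (-1)·(1) + (1)·(-1) + (1)·(-1) + (1)·(1) + (-1)·(-1) + (1)·(1) + (1)·(1) = -1 + 1 + 1 + 1 + -1 + -1 + -1 + -1 + -1 + -1 + -1 + -1 + 1 + 1 + 1 + 1 = -2.
Rows 7 and 11 are not orthogonal (dot product = -2 ≠ 0), so H is not a Hadamard matrix.

(8,8) entry = 16; (7,11) entry = -2.


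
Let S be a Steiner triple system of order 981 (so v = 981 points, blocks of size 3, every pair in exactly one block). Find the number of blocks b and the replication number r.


An STS(v) is a 2-(v, 3, 1) BIBD: block size k = 3, λ = 1.
Replication: r(k − 1) = λ(v − 1) ⇒ r·2 = 981 − 1 = 980 ⇒ r = 490.
Block count: bk = vr ⇒ b·3 = 981·490 = 480690 ⇒ b = 160230.

r = 490, b = 160230.


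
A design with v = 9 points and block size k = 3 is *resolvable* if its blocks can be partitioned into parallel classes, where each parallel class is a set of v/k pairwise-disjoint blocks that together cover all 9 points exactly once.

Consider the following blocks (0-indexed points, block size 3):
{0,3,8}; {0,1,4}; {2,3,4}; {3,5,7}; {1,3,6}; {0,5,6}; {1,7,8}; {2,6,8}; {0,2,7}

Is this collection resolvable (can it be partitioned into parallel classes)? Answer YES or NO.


v = 9, block size k = 3, number of blocks = 9.
For resolvability, blocks must partition into parallel classes of size v/k = 3.
Total blocks must therefore be a multiple of 3: 9 = 3·3 + 0 ⇒ divisible ✓.
Consider block {0,3,8}. It intersects every other block in the collection, so no parallel class of size 3 can contain it.
Since every block must belong to some parallel class in a resolution, the collection cannot be partitioned into parallel classes.
Resolvable? NO.

NO


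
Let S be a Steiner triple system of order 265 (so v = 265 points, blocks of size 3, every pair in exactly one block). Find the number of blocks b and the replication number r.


An STS(v) is a 2-(v, 3, 1) BIBD: block size k = 3, λ = 1.
Replication: r(k − 1) = λ(v − 1) ⇒ r·2 = 265 − 1 = 264 ⇒ r = 132.
Block count: bk = vr ⇒ b·3 = 265·132 = 34980 ⇒ b = 11660.

r = 132, b = 11660.


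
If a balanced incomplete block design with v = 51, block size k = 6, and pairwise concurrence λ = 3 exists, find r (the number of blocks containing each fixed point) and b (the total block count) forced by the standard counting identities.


Any 2-(v, k, λ) BIBD satisfies two necessary conditions:
  (i)  Each point sits in r blocks, and counting incidences through any fixed point gives r(k − 1) = λ(v − 1), so r = λ(v − 1)/(k − 1).
  (ii) Total incidences bk = vr, so b = vr/k.
Step 1: r = λ(v − 1)/(k − 1) = 3·(51 − 1)/(6 − 1) = 3·50/5 = 150/5 = 30.
Step 2: b = vr/k = 51·30/6 = 1530/6 = 255.
Check integrality: r = 30 ∈ Z ✓, b = 255 ∈ Z ✓.
(These identities are necessary conditions: they determine r and b for any design with these parameters, but do not by themselves prove that one exists.)

r = 30, b = 255.


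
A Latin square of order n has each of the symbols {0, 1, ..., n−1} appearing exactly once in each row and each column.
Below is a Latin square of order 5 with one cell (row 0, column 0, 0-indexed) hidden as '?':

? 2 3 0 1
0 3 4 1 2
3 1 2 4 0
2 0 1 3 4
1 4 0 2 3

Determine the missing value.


Row 0 contains symbols [0, 1, 2, 3] — missing [4].
Column 0 contains symbols [0, 1, 2, 3] — missing [4].
The missing symbol must appear in both missing sets; intersection = [4].
Therefore the hidden value is 4.

Missing value = 4.


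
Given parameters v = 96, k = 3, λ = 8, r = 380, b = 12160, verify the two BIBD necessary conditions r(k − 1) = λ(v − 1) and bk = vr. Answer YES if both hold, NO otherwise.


Condition (i): r(k − 1) = 380·2 = 760; λ(v − 1) = 8·95 = 760. Match? YES.
Condition (ii): bk = 12160·3 = 36480; vr = 96·380 = 36480. Match? YES.
Both conditions hold? YES.

YES


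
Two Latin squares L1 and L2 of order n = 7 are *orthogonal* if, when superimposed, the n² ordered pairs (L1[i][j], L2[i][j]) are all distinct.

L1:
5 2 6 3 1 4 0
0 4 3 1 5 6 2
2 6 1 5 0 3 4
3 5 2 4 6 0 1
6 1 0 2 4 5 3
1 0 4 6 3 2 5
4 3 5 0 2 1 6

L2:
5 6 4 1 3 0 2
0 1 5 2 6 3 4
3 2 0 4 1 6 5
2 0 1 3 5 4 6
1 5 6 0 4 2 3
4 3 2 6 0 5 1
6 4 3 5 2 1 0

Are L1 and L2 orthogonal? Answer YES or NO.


Form the n² = 49 superimposed pairs (L1[i][j], L2[i][j]), row by row (rows and columns indexed from 0):
row 0: (5,5) (2,6) (6,4) (3,1) (1,3) (4,0) (0,2)
row 1: (0,0) (4,1) (3,5) (1,2) (5,6) (6,3) (2,4)
row 2: (2,3) (6,2) (1,0) (5,4) (0,1) (3,6) (4,5)
row 3: (3,2) (5,0) (2,1) (4,3) (6,5) (0,4) (1,6)
row 4: (6,1) (1,5) (0,6) (2,0) (4,4) (5,2) (3,3)
row 5: (1,4) (0,3) (4,2) (6,6) (3,0) (2,5) (5,1)
row 6: (4,6) (3,4) (5,3) (0,5) (2,2) (1,1) (6,0)
Orthogonality requires all 49 pairs distinct.
Check by first coordinate: for each symbol s of L1, list the L2 entries in the n cells where L1 = s; they must all differ.
  L1 = 0: L2 entries (in reading order) 2, 0, 1, 4, 6, 3, 5 — all 7 distinct ✓
  L1 = 1: L2 entries (in reading order) 3, 2, 0, 6, 5, 4, 1 — all 7 distinct ✓
  L1 = 2: L2 entries (in reading order) 6, 4, 3, 1, 0, 5, 2 — all 7 distinct ✓
  L1 = 3: L2 entries (in reading order) 1, 5, 6, 2, 3, 0, 4 — all 7 distinct ✓
  L1 = 4: L2 entries (in reading order) 0, 1, 5, 3, 4, 2, 6 — all 7 distinct ✓
  L1 = 5: L2 entries (in reading order) 5, 6, 4, 0, 2, 1, 3 — all 7 distinct ✓
  L1 = 6: L2 entries (in reading order) 4, 3, 2, 5, 1, 6, 0 — all 7 distinct ✓
Every symbol of L1 meets every symbol of L2 exactly once, so all 49 pairs are distinct (49 of 49).
Conclusion: YES.

YES


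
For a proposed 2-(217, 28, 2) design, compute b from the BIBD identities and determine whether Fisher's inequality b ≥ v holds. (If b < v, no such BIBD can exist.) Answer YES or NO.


r = λ(v − 1)/(k − 1) = 2·216/27 = 16.
b = vr/k = 217·16/28 = 124.
Fisher's inequality: b ≥ v ⇔ 124 ≥ 217? NO.

NO


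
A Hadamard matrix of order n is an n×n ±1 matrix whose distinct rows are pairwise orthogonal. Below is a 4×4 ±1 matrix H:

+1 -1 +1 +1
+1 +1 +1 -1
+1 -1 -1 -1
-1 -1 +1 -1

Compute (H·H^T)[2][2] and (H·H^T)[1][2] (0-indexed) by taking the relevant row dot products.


Row 1 of H: [1, 1, 1, -1].
Row 2 of H: [1, -1, -1, -1].
(H·H^T)[2][2] = Σ_j H[2][j]·H[2][j] = (1)² + (-1)² + (-1)² + (-1)² = 1 + 1 + 1 + 1 = 4.
(H·H^T)[1][2] = Σ_j H[1][j]·H[2][j] = (1)·(1) + (1)·(-1) + (1)·(-1) + (-1)·(-1) = 1 + -1 + -1 + 1 = 0.
So rows 1 and 2 are orthogonal; the diagonal entry equals n = 4.

(2,2) entry = 4; (1,2) entry = 0.


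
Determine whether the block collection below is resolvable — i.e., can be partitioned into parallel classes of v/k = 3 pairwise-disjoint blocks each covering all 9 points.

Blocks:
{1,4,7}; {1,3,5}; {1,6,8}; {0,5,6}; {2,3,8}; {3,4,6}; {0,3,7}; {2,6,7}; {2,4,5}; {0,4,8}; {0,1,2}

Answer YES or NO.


v = 9, block size k = 3, number of blocks = 11.
For resolvability, blocks must partition into parallel classes of size v/k = 3.
Total blocks must therefore be a multiple of 3: 11 = 3·3 + 2 ⇒ not divisible ✗.
Resolvable? NO.

NO


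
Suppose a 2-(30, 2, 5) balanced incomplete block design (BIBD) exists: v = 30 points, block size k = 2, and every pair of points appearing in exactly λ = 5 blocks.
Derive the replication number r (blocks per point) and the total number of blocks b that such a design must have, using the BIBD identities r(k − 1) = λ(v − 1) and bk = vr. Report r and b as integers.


Any 2-(v, k, λ) BIBD satisfies two necessary conditions:
  (i)  Each point sits in r blocks, and counting incidences through any fixed point gives r(k − 1) = λ(v − 1), so r = λ(v − 1)/(k − 1).
  (ii) Total incidences bk = vr, so b = vr/k.
Step 1: r = λ(v − 1)/(k − 1) = 5·(30 − 1)/(2 − 1) = 5·29/1 = 145/1 = 145.
Step 2: b = vr/k = 30·145/2 = 4350/2 = 2175.
Check integrality: r = 145 ∈ Z ✓, b = 2175 ∈ Z ✓.
(These identities are necessary conditions: they determine r and b for any design with these parameters, but do not by themselves prove that one exists.)

r = 145, b = 2175.


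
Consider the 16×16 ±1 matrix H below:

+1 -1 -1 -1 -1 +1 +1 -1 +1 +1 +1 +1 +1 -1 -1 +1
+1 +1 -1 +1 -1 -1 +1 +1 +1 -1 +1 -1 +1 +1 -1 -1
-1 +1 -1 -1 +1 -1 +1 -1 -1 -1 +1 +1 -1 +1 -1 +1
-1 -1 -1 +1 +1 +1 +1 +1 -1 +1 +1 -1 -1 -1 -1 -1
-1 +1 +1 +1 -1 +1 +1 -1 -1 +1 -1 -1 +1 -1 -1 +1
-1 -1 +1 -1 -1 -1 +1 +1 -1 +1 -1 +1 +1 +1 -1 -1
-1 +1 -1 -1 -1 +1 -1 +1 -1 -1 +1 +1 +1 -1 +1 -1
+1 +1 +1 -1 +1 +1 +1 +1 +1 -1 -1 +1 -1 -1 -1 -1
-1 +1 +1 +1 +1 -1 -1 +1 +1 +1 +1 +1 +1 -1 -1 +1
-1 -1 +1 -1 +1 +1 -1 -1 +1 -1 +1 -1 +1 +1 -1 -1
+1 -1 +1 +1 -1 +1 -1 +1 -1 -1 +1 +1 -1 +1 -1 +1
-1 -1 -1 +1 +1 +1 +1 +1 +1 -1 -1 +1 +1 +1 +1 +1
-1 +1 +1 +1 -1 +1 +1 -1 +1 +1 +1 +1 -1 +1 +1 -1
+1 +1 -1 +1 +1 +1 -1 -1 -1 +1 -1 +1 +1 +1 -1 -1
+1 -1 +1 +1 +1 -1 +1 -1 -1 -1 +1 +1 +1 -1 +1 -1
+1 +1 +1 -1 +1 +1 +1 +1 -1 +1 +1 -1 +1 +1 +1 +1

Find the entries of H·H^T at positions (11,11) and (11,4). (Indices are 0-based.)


Row 4 of H: [-1, 1, 1, 1, -1, 1, 1, -1, -1, 1, -1, -1, 1, -1, -1, 1].
Row 11 of H: [-1, -1, -1, 1, 1, 1, 1, 1, 1, -1, -1, 1, 1, 1, 1, 1].
(H·H^T)[11][11] = Σ_j H[11][j]·H[11][j] = (-1)² + (-1)² + (-1)² + (1)² + (1)² + (1)² + (1)² + (1)² + (1)² + (-1)² + (-1)² + (1)² + (1)² + (1)² + (1)² + (1)² = 1 + 1 + 1 + 1 + 1 + 1 + 1 + 1 + 1 + 1 + 1 + 1 + 1 + 1 + 1 + 1 = 16.
(H·H^T)[11][4] = Σ_j H[11][j]·H[4][j] = (-1)·(-1) + (-1)·(1) + (-1)·(1) + (1)·(1) + (1)·(-1) + (1)·(1) + (1)·(1) + (1)·(-1) + (1)·(-1) + (-1)·(1) + (-1)·(-1) + (1)·(-1) + (1)·(1) + (1)·(-1) + (1)·(-1) + (1)·(1) = 1 + -1 + -1 + 1 + -1 + 1 + 1 + -1 + -1 + -1 + 1 + -1 + 1 + -1 + -1 + 1 = -2.
Rows 11 and 4 are not orthogonal (dot product = -2 ≠ 0), so H is not a Hadamard matrix.

(11,11) entry = 16; (11,4) entry = -2.


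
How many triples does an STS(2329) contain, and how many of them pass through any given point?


An STS(v) is a 2-(v, 3, 1) BIBD: block size k = 3, λ = 1.
Replication: r(k − 1) = λ(v − 1) ⇒ r·2 = 2329 − 1 = 2328 ⇒ r = 1164.
Block count: bk = vr ⇒ b·3 = 2329·1164 = 2710956 ⇒ b = 903652.

r = 1164, b = 903652.


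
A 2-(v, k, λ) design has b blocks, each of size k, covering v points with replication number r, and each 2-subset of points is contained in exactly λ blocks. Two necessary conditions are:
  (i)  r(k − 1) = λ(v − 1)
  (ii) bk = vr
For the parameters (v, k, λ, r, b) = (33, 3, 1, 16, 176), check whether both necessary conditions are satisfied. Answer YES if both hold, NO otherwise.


Condition (i): r(k − 1) = 16·2 = 32; λ(v − 1) = 1·32 = 32. Match? YES.
Condition (ii): bk = 176·3 = 528; vr = 33·16 = 528. Match? YES.
Both conditions hold? YES.

YES


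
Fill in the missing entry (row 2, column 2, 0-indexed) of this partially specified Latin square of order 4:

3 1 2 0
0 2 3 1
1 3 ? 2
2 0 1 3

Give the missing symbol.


Row 2 contains symbols [1, 2, 3] — missing [0].
Column 2 contains symbols [1, 2, 3] — missing [0].
The missing symbol must appear in both missing sets; intersection = [0].
Therefore the hidden value is 0.

Missing value = 0.


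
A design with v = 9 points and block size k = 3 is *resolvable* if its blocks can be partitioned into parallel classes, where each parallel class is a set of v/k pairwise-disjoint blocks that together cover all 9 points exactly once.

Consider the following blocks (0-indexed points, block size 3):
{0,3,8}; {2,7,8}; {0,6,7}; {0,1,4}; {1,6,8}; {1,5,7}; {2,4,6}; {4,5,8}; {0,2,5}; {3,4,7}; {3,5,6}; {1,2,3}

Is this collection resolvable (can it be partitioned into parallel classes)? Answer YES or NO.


v = 9, block size k = 3, number of blocks = 12.
For resolvability, blocks must partition into parallel classes of size v/k = 3.
Total blocks must therefore be a multiple of 3: 12 = 3·4 + 0 ⇒ divisible ✓.
Greedy packing gives 4 candidate class(es). Each should be a full parallel class (size 3, covers all 9 points).
  Class 1 (3 blocks): {0,3,8}; {1,5,7}; {2,4,6}. Points covered: [0, 1, 2, 3, 4, 5, 6, 7, 8].
  Class 2 (3 blocks): {2,7,8}; {0,1,4}; {3,5,6}. Points covered: [0, 1, 2, 3, 4, 5, 6, 7, 8].
  Class 3 (3 blocks): {0,6,7}; {4,5,8}; {1,2,3}. Points covered: [0, 1, 2, 3, 4, 5, 6, 7, 8].
  Class 4 (3 blocks): {1,6,8}; {0,2,5}; {3,4,7}. Points covered: [0, 1, 2, 3, 4, 5, 6, 7, 8].
All classes full (size 3)? YES. All classes cover every point? YES.
Resolvable? YES.

YES


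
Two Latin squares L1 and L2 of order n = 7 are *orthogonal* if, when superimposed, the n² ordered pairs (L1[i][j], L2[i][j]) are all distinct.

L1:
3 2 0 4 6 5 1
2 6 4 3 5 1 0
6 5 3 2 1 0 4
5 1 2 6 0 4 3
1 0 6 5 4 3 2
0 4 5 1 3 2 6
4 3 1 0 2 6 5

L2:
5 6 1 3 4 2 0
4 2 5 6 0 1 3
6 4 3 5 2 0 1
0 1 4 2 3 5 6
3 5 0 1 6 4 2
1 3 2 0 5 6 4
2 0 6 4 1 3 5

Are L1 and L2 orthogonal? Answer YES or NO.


Form the n² = 49 superimposed pairs (L1[i][j], L2[i][j]), row by row (rows and columns indexed from 0):
row 0: (3,5) (2,6) (0,1) (4,3) (6,4) (5,2) (1,0)
row 1: (2,4) (6,2) (4,5) (3,6) (5,0) (1,1) (0,3)
row 2: (6,6) (5,4) (3,3) (2,5) (1,2) (0,0) (4,1)
row 3: (5,0) (1,1) (2,4) (6,2) (0,3) (4,5) (3,6)
row 4: (1,3) (0,5) (6,0) (5,1) (4,6) (3,4) (2,2)
row 5: (0,1) (4,3) (5,2) (1,0) (3,5) (2,6) (6,4)
row 6: (4,2) (3,0) (1,6) (0,4) (2,1) (6,3) (5,5)
Orthogonality requires all 49 pairs distinct.
But the pair (5,0) repeats: cell (1,4) has L1 = 5, L2 = 0, and cell (3,0) has L1 = 5, L2 = 0.
A repeated pair means some other pair never occurs (only 35 distinct pairs out of 49), so the squares are not orthogonal.
Conclusion: NO.

NO


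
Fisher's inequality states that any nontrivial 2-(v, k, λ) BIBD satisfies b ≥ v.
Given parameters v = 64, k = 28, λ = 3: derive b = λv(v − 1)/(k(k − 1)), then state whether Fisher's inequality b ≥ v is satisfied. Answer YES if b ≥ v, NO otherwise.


r = λ(v − 1)/(k − 1) = 3·63/27 = 7.
b = vr/k = 64·7/28 = 16.
Fisher's inequality: b ≥ v ⇔ 16 ≥ 64? NO.

NO


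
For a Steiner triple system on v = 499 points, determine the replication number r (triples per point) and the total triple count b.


An STS(v) is a 2-(v, 3, 1) BIBD: block size k = 3, λ = 1.
Replication: r(k − 1) = λ(v − 1) ⇒ r·2 = 499 − 1 = 498 ⇒ r = 249.
Block count: bk = vr ⇒ b·3 = 499·249 = 124251 ⇒ b = 41417.
(Check via b = v(v − 1)/6 = 499·498/6 = 248502/6 = 41417.)

r = 249, b = 41417.


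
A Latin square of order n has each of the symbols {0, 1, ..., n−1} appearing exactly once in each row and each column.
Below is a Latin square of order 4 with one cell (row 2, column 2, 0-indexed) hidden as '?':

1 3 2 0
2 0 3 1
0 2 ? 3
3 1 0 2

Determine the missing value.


Row 2 contains symbols [0, 2, 3] — missing [1].
Column 2 contains symbols [0, 2, 3] — missing [1].
The missing symbol must appear in both missing sets; intersection = [1].
Therefore the hidden value is 1.

Missing value = 1.


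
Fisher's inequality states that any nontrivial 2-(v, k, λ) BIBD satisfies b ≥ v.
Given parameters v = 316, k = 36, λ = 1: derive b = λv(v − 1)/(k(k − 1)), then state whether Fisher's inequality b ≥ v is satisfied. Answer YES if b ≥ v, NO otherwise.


r = λ(v − 1)/(k − 1) = 1·315/35 = 9.
b = vr/k = 316·9/36 = 79.
Fisher's inequality: b ≥ v ⇔ 79 ≥ 316? NO.

NO


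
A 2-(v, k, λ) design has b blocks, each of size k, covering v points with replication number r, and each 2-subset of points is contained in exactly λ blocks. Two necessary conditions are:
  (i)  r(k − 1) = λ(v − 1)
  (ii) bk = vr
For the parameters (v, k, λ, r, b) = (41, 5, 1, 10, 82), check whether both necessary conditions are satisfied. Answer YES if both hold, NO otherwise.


Condition (i): r(k − 1) = 10·4 = 40; λ(v − 1) = 1·40 = 40. Match? YES.
Condition (ii): bk = 82·5 = 410; vr = 41·10 = 410. Match? YES.
Both conditions hold? YES.

YES


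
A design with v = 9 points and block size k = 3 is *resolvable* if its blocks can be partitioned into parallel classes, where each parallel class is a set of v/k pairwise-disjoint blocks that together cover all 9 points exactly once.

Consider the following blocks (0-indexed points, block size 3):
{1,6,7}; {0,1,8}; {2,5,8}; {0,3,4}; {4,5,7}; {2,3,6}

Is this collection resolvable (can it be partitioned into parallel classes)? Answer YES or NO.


v = 9, block size k = 3, number of blocks = 6.
For resolvability, blocks must partition into parallel classes of size v/k = 3.
Total blocks must therefore be a multiple of 3: 6 = 3·2 + 0 ⇒ divisible ✓.
Greedy packing gives 2 candidate class(es). Each should be a full parallel class (size 3, covers all 9 points).
  Class 1 (3 blocks): {1,6,7}; {2,5,8}; {0,3,4}. Points covered: [0, 1, 2, 3, 4, 5, 6, 7, 8].
  Class 2 (3 blocks): {0,1,8}; {4,5,7}; {2,3,6}. Points covered: [0, 1, 2, 3, 4, 5, 6, 7, 8].
All classes full (size 3)? YES. All classes cover every point? YES.
Resolvable? YES.

YES


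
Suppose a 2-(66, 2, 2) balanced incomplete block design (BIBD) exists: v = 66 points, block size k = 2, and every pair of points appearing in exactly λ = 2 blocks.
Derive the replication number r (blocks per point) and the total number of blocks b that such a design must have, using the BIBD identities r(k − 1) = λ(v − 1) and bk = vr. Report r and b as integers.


Any 2-(v, k, λ) BIBD satisfies two necessary conditions:
  (i)  Each point sits in r blocks, and counting incidences through any fixed point gives r(k − 1) = λ(v − 1), so r = λ(v − 1)/(k − 1).
  (ii) Total incidences bk = vr, so b = vr/k.
Step 1: r = λ(v − 1)/(k − 1) = 2·(66 − 1)/(2 − 1) = 2·65/1 = 130/1 = 130.
Step 2: b = vr/k = 66·130/2 = 8580/2 = 4290.
Check integrality: r = 130 ∈ Z ✓, b = 4290 ∈ Z ✓.
(These identities are necessary conditions: they determine r and b for any design with these parameters, but do not by themselves prove that one exists.)

r = 130, b = 4290.


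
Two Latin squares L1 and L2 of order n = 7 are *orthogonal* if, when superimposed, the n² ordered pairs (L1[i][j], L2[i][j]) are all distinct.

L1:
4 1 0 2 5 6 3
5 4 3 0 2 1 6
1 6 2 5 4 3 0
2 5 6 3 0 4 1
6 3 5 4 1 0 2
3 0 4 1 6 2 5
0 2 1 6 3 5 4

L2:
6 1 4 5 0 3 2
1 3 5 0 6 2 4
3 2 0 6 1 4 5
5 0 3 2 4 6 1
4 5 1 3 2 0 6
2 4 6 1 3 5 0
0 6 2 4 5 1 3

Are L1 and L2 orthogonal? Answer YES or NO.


Form the n² = 49 superimposed pairs (L1[i][j], L2[i][j]), row by row (rows and columns indexed from 0):
row 0: (4,6) (1,1) (0,4) (2,5) (5,0) (6,3) (3,2)
row 1: (5,1) (4,3) (3,5) (0,0) (2,6) (1,2) (6,4)
row 2: (1,3) (6,2) (2,0) (5,6) (4,1) (3,4) (0,5)
row 3: (2,5) (5,0) (6,3) (3,2) (0,4) (4,6) (1,1)
row 4: (6,4) (3,5) (5,1) (4,3) (1,2) (0,0) (2,6)
row 5: (3,2) (0,4) (4,6) (1,1) (6,3) (2,5) (5,0)
row 6: (0,0) (2,6) (1,2) (6,4) (3,5) (5,1) (4,3)
Orthogonality requires all 49 pairs distinct.
But the pair (2,5) repeats: cell (0,3) has L1 = 2, L2 = 5, and cell (3,0) has L1 = 2, L2 = 5.
A repeated pair means some other pair never occurs (only 21 distinct pairs out of 49), so the squares are not orthogonal.
Conclusion: NO.

NO


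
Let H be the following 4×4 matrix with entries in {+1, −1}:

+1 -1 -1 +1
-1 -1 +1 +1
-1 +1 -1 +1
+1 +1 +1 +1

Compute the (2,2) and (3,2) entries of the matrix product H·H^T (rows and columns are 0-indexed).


Row 2 of H: [-1, 1, -1, 1].
Row 3 of H: [1, 1, 1, 1].
(H·H^T)[2][2] = Σ_j H[2][j]·H[2][j] = (-1)² + (1)² + (-1)² + (1)² = 1 + 1 + 1 + 1 = 4.
(H·H^T)[3][2] = Σ_j H[3][j]·H[2][j] = (1)·(-1) + (1)·(1) + (1)·(-1) + (1)·(1) = -1 + 1 + -1 + 1 = 0.
So rows 3 and 2 are orthogonal; the diagonal entry equals n = 4.

(2,2) entry = 4; (3,2) entry = 0.


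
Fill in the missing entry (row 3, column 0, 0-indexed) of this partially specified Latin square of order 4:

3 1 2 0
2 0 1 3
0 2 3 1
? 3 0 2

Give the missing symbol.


Row 3 contains symbols [0, 2, 3] — missing [1].
Column 0 contains symbols [0, 2, 3] — missing [1].
The missing symbol must appear in both missing sets; intersection = [1].
Therefore the hidden value is 1.

Missing value = 1.


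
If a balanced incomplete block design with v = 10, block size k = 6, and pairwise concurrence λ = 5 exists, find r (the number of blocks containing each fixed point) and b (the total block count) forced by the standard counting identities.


Any 2-(v, k, λ) BIBD satisfies two necessary conditions:
  (i)  Each point sits in r blocks, and counting incidences through any fixed point gives r(k − 1) = λ(v − 1), so r = λ(v − 1)/(k − 1).
  (ii) Total incidences bk = vr, so b = vr/k.
Step 1: r = λ(v − 1)/(k − 1) = 5·(10 − 1)/(6 − 1) = 5·9/5 = 45/5 = 9.
Step 2: b = vr/k = 10·9/6 = 90/6 = 15.
Check integrality: r = 9 ∈ Z ✓, b = 15 ∈ Z ✓.
(These identities are necessary conditions: they determine r and b for any design with these parameters, but do not by themselves prove that one exists.)

r = 9, b = 15.


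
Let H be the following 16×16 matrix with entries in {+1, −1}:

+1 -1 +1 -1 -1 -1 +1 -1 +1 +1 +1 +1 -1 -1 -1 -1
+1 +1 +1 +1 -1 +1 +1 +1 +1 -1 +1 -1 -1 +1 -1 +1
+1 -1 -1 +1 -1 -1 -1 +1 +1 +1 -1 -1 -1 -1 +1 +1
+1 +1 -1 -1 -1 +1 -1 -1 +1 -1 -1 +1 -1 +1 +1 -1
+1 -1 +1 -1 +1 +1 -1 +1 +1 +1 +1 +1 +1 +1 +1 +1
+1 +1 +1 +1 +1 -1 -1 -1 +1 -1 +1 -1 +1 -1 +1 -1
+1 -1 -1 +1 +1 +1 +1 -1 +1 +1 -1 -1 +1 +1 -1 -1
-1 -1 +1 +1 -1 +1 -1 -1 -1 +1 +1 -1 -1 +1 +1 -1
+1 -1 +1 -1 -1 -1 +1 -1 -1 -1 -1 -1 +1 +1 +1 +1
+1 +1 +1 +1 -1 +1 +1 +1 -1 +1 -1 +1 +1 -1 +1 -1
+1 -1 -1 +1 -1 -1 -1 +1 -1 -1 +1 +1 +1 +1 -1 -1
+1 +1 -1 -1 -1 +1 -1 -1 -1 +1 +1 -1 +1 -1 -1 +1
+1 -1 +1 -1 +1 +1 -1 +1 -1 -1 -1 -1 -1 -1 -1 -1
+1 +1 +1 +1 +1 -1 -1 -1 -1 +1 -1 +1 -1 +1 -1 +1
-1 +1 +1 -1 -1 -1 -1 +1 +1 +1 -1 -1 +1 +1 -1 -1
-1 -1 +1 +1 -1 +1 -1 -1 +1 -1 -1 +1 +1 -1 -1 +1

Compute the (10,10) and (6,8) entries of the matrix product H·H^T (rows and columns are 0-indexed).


Row 6 of H: [1, -1, -1, 1, 1, 1, 1, -1, 1, 1, -1, -1, 1, 1, -1, -1].
Row 8 of H: [1, -1, 1, -1, -1, -1, 1, -1, -1, -1, -1, -1, 1, 1, 1, 1].
Row 10 of H: [1, -1, -1, 1, -1, -1, -1, 1, -1, -1, 1, 1, 1, 1, -1, -1].
(H·H^T)[10][10] = Σ_j H[10][j]·H[10][j] = (1)² + (-1)² + (-1)² + (1)² + (-1)² + (-1)² + (-1)² + (1)² + (-1)² + (-1)² + (1)² + (1)² + (1)² + (1)² + (-1)² + (-1)² = 1 + 1 + 1 + 1 + 1 + 1 + 1 + 1 + 1 + 1 + 1 + 1 + 1 + 1 + 1 + 1 = 16.
(H·H^T)[6][8] = Σ_j H[6][j]·H[8][j] = (1)·(1) + (-1)·(-1) + (-1)·(1) + (1)·(-1) + (1)·(-1) + (1)·(-1) + (1)·(1) + (-1)·(-1) + (1)·(-1) + (1)·(-1) + (-1)·(-1) + (-1)·(-1) + (1)·(1) + (1)·(1) + (-1)·(1) + (-1)·(1) = 1 + 1 + -1 + -1 + -1 + -1 + 1 + 1 + -1 + -1 + 1 + 1 + 1 + 1 + -1 + -1 = 0.
So rows 6 and 8 are orthogonal; the diagonal entry equals n = 16.

(10,10) entry = 16; (6,8) entry = 0.


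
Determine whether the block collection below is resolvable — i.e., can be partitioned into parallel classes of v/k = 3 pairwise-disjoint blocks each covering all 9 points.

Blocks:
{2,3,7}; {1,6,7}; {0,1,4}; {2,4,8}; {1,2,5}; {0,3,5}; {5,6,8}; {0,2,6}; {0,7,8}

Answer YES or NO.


v = 9, block size k = 3, number of blocks = 9.
For resolvability, blocks must partition into parallel classes of size v/k = 3.
Total blocks must therefore be a multiple of 3: 9 = 3·3 + 0 ⇒ divisible ✓.
Consider block {1,2,5}. The only other block(s) in the collection disjoint from it are {0,7,8} — just 1 block(s). Any parallel class containing {1,2,5} would need 2 other blocks each disjoint from it, so no parallel class of size 3 can contain {1,2,5}.
Since every block must belong to some parallel class in a resolution, the collection cannot be partitioned into parallel classes.
Resolvable? NO.

NO


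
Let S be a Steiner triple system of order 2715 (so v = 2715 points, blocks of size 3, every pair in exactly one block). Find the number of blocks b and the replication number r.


An STS(v) is a 2-(v, 3, 1) BIBD: block size k = 3, λ = 1.
Replication: r(k − 1) = λ(v − 1) ⇒ r·2 = 2715 − 1 = 2714 ⇒ r = 1357.
Block count: b = v(v − 1)/6 = 2715·2714/6 = 7368510/6 = 1228085.
(Check via bk = vr: 1228085·3 = 3684255 = 2715·1357 = 3684255 ✓.)

r = 1357, b = 1228085.


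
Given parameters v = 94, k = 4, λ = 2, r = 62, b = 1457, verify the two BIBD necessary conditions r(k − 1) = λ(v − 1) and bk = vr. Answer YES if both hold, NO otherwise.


Condition (i): r(k − 1) = 62·3 = 186; λ(v − 1) = 2·93 = 186. Match? YES.
Condition (ii): bk = 1457·4 = 5828; vr = 94·62 = 5828. Match? YES.
Both conditions hold? YES.

YES


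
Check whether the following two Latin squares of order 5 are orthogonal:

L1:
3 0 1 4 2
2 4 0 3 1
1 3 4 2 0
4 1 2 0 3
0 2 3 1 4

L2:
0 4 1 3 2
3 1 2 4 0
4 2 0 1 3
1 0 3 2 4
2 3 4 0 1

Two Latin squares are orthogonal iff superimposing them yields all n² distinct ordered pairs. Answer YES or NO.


Form the n² = 25 superimposed pairs (L1[i][j], L2[i][j]), row by row (rows and columns indexed from 0):
row 0: (3,0) (0,4) (1,1) (4,3) (2,2)
row 1: (2,3) (4,1) (0,2) (3,4) (1,0)
row 2: (1,4) (3,2) (4,0) (2,1) (0,3)
row 3: (4,1) (1,0) (2,3) (0,2) (3,4)
row 4: (0,2) (2,3) (3,4) (1,0) (4,1)
Orthogonality requires all 25 pairs distinct.
But the pair (4,1) repeats: cell (1,1) has L1 = 4, L2 = 1, and cell (3,0) has L1 = 4, L2 = 1.
A repeated pair means some other pair never occurs (only 15 distinct pairs out of 25), so the squares are not orthogonal.
Conclusion: NO.

NO


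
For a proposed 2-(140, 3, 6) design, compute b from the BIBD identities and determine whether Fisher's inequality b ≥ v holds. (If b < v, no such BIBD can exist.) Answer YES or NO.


b = λv(v − 1)/(k(k − 1)) = 6·140·139/(3·2) = 116760/6 = 19460.
Compare with v = 140: b ≥ v, so Fisher's inequality holds.

YES


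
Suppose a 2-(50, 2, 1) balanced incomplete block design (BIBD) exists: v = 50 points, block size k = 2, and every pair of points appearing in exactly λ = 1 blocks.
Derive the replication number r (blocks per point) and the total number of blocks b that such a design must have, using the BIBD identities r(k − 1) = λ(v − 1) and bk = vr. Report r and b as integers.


Any 2-(v, k, λ) BIBD satisfies two necessary conditions:
  (i)  Each point sits in r blocks, and counting incidences through any fixed point gives r(k − 1) = λ(v − 1), so r = λ(v − 1)/(k − 1).
  (ii) Total incidences bk = vr, so b = vr/k.
Step 1: r = λ(v − 1)/(k − 1) = 1·(50 − 1)/(2 − 1) = 1·49/1 = 49/1 = 49.
Step 2: b = vr/k = 50·49/2 = 2450/2 = 1225.
Check integrality: r = 49 ∈ Z ✓, b = 1225 ∈ Z ✓.
(These identities are necessary conditions: they determine r and b for any design with these parameters, but do not by themselves prove that one exists.)

r = 49, b = 1225.


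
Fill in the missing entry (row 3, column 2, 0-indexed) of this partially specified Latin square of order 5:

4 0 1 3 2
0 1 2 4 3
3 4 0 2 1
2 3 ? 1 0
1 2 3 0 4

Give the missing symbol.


Row 3 contains symbols [0, 1, 2, 3] — missing [4].
Column 2 contains symbols [0, 1, 2, 3] — missing [4].
The missing symbol must appear in both missing sets; intersection = [4].
Therefore the hidden value is 4.

Missing value = 4.


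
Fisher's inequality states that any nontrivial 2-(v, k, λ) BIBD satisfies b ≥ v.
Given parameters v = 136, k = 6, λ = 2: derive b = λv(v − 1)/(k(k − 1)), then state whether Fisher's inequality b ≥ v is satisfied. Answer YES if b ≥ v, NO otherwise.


b = λv(v − 1)/(k(k − 1)) = 2·136·135/(6·5) = 36720/30 = 1224.
Compare with v = 136: b ≥ v, so Fisher's inequality holds.

YES


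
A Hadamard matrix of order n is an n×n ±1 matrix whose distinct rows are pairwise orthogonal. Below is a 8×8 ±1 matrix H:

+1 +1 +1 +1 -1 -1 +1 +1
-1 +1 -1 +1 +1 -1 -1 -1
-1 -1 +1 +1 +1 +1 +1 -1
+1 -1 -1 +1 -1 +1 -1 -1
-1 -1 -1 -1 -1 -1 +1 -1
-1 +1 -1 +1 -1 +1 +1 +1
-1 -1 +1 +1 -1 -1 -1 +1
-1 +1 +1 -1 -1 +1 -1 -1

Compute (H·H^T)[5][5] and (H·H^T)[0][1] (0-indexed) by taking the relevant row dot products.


Row 0 of H: [1, 1, 1, 1, -1, -1, 1, 1].
Row 1 of H: [-1, 1, -1, 1, 1, -1, -1, -1].
Row 5 of H: [-1, 1, -1, 1, -1, 1, 1, 1].
(H·H^T)[5][5] = Σ_j H[5][j]·H[5][j] = (-1)² + (1)² + (-1)² + (1)² + (-1)² + (1)² + (1)² + (1)² = 1 + 1 + 1 + 1 + 1 + 1 + 1 + 1 = 8.
(H·H^T)[0][1] = Σ_j H[0][j]·H[1][j] = (1)·(-1) + (1)·(1) + (1)·(-1) + (1)·(1) + (-1)·(1) + (-1)·(-1) + (1)·(-1) + (1)·(-1) = -1 + 1 + -1 + 1 + -1 + 1 + -1 + -1 = -2.
Rows 0 and 1 are not orthogonal (dot product = -2 ≠ 0), so H is not a Hadamard matrix.

(5,5) entry = 8; (0,1) entry = -2.


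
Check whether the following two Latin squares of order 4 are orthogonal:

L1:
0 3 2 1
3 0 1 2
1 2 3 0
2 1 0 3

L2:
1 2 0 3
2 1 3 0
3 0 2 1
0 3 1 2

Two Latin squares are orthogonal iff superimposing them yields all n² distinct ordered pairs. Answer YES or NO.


Form the n² = 16 superimposed pairs (L1[i][j], L2[i][j]), row by row (rows and columns indexed from 0):
row 0: (0,1) (3,2) (2,0) (1,3)
row 1: (3,2) (0,1) (1,3) (2,0)
row 2: (1,3) (2,0) (3,2) (0,1)
row 3: (2,0) (1,3) (0,1) (3,2)
Orthogonality requires all 16 pairs distinct.
But the pair (3,2) repeats: cell (0,1) has L1 = 3, L2 = 2, and cell (1,0) has L1 = 3, L2 = 2.
A repeated pair means some other pair never occurs (only 4 distinct pairs out of 16), so the squares are not orthogonal.
Conclusion: NO.

NO


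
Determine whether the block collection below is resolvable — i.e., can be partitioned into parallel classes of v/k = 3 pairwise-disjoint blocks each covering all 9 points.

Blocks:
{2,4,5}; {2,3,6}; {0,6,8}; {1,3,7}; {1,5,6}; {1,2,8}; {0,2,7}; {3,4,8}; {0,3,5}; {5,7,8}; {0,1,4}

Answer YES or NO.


v = 9, block size k = 3, number of blocks = 11.
For resolvability, blocks must partition into parallel classes of size v/k = 3.
Total blocks must therefore be a multiple of 3: 11 = 3·3 + 2 ⇒ not divisible ✗.
Resolvable? NO.

NO


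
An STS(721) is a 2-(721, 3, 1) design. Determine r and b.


An STS(v) is a 2-(v, 3, 1) BIBD: block size k = 3, λ = 1.
Replication: r(k − 1) = λ(v − 1) ⇒ r·2 = 721 − 1 = 720 ⇒ r = 360.
Block count: b = v(v − 1)/6 = 721·720/6 = 519120/6 = 86520.
(Check via bk = vr: 86520·3 = 259560 = 721·360 = 259560 ✓.)

r = 360, b = 86520.


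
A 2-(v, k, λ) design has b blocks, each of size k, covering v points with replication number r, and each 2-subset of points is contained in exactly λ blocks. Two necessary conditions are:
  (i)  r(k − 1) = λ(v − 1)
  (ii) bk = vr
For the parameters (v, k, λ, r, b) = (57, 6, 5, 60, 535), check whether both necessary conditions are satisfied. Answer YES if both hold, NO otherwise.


Condition (i): r(k − 1) = 60·5 = 300; λ(v − 1) = 5·56 = 280. Match? NO.
Condition (ii): bk = 535·6 = 3210; vr = 57·60 = 3420. Match? NO.
Both conditions hold? NO.

NO


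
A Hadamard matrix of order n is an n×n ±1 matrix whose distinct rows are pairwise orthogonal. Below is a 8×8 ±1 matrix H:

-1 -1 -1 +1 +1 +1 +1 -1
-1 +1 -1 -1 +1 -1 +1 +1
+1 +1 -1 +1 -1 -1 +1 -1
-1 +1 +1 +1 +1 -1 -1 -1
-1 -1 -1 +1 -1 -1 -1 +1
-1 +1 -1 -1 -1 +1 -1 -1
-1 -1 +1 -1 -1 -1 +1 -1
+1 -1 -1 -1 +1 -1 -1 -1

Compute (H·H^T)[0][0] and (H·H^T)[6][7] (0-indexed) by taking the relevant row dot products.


Row 0 of H: [-1, -1, -1, 1, 1, 1, 1, -1].
Row 6 of H: [-1, -1, 1, -1, -1, -1, 1, -1].
Row 7 of H: [1, -1, -1, -1, 1, -1, -1, -1].
(H·H^T)[0][0] = Σ_j H[0][j]·H[0][j] = (-1)² + (-1)² + (-1)² + (1)² + (1)² + (1)² + (1)² + (-1)² = 1 + 1 + 1 + 1 + 1 + 1 + 1 + 1 = 8.
(H·H^T)[6][7] = Σ_j H[6][j]·H[7][j] = (-1)·(1) + (-1)·(-1) + (1)·(-1) + (-1)·(-1) + (-1)·(1) + (-1)·(-1) + (1)·(-1) + (-1)·(-1) = -1 + 1 + -1 + 1 + -1 + 1 + -1 + 1 = 0.
So rows 6 and 7 are orthogonal; the diagonal entry equals n = 8.

(0,0) entry = 8; (6,7) entry = 0.


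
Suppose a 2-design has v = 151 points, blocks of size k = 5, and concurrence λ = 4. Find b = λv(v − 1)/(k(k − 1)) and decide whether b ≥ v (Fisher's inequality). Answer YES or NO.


r = λ(v − 1)/(k − 1) = 4·150/4 = 150.
b = vr/k = 151·150/5 = 4530.
Fisher's inequality: b ≥ v ⇔ 4530 ≥ 151? YES.

YES


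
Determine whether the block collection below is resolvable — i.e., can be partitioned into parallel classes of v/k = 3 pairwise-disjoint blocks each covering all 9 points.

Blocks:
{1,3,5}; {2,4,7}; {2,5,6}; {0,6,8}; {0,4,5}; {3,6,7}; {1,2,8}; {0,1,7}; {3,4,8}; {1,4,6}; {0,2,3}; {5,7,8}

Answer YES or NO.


v = 9, block size k = 3, number of blocks = 12.
For resolvability, blocks must partition into parallel classes of size v/k = 3.
Total blocks must therefore be a multiple of 3: 12 = 3·4 + 0 ⇒ divisible ✓.
Greedy packing gives 4 candidate class(es). Each should be a full parallel class (size 3, covers all 9 points).
  Class 1 (3 blocks): {1,3,5}; {2,4,7}; {0,6,8}. Points covered: [0, 1, 2, 3, 4, 5, 6, 7, 8].
  Class 2 (3 blocks): {2,5,6}; {0,1,7}; {3,4,8}. Points covered: [0, 1, 2, 3, 4, 5, 6, 7, 8].
  Class 3 (3 blocks): {0,4,5}; {3,6,7}; {1,2,8}. Points covered: [0, 1, 2, 3, 4, 5, 6, 7, 8].
  Class 4 (3 blocks): {1,4,6}; {0,2,3}; {5,7,8}. Points covered: [0, 1, 2, 3, 4, 5, 6, 7, 8].
All classes full (size 3)? YES. All classes cover every point? YES.
Resolvable? YES.

YES


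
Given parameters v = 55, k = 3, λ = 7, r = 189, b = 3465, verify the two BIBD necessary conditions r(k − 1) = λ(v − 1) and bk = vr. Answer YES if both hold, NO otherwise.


Condition (i): r(k − 1) = 189·2 = 378; λ(v − 1) = 7·54 = 378. Match? YES.
Condition (ii): bk = 3465·3 = 10395; vr = 55·189 = 10395. Match? YES.
Both conditions hold? YES.

YES


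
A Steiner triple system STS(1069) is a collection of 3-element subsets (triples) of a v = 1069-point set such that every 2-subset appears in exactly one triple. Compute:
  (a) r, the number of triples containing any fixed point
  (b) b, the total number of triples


An STS(v) is a 2-(v, 3, 1) BIBD: block size k = 3, λ = 1.
Replication: r(k − 1) = λ(v − 1) ⇒ r·2 = 1069 − 1 = 1068 ⇒ r = 534.
Block count: bk = vr ⇒ b·3 = 1069·534 = 570846 ⇒ b = 190282.
(Check via b = v(v − 1)/6 = 1069·1068/6 = 1141692/6 = 190282.)

r = 534, b = 190282.


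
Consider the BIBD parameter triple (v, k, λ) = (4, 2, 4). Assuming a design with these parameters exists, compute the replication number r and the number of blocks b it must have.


Any 2-(v, k, λ) BIBD satisfies two necessary conditions:
  (i)  Each point sits in r blocks, and counting incidences through any fixed point gives r(k − 1) = λ(v − 1), so r = λ(v − 1)/(k − 1).
  (ii) Total incidences bk = vr, so b = vr/k.
Step 1: r = λ(v − 1)/(k − 1) = 4·(4 − 1)/(2 − 1) = 4·3/1 = 12/1 = 12.
Step 2: b = vr/k = 4·12/2 = 48/2 = 24.
Check integrality: r = 12 ∈ Z ✓, b = 24 ∈ Z ✓.
(These identities are necessary conditions: they determine r and b for any design with these parameters, but do not by themselves prove that one exists.)

r = 12, b = 24.
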